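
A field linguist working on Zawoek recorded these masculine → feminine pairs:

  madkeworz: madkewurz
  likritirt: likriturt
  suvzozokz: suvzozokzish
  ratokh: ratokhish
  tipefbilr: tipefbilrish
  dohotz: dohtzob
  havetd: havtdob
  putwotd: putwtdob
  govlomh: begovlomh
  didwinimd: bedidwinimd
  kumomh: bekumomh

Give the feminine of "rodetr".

"rodetr" has second-to-last letter 't'. The stems whose second-to-last letter is 't' (dohotz → dohtzob, havetd → havtdob, putwotd → putwtdob) delete the last vowel and add -ob.
The other patterns: stems whose second-to-last letter is 'r' change the last vowel to 'u'; stems whose second-to-last letter is 'k' or 'l' add -ish; stems whose second-to-last letter is 'm' add the prefix be-.
So rodetr → rodtrob.

rodtrob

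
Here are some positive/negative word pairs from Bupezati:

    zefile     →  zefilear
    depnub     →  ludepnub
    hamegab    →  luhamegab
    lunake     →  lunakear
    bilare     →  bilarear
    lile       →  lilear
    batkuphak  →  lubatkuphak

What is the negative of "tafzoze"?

"tafzoze" ends in -e. The stems ending in -e (lunake → lunakear, lile → lilear, zefile → zefilear) add -ar.
So tafzoze → tafzozear.

tafzozear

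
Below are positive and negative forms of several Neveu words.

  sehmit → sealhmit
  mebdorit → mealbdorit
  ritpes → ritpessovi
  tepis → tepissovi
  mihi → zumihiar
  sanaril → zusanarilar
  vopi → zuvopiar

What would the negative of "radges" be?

sehmit and tepis both have last vowel 'i' yet inflect differently (sealhmit, tepissovi), so the last vowel is not what conditions the rule; the final letter is.
"radges" ends in -s. The stems ending in -s (ritpes → ritpessovi, tepis → tepissovi) double the final consonant and add -ovi.
The other patterns: stems ending in -t insert -al- after the first vowel; stems ending in -i or -l add zu- … -ar around the stem.
So radges → radgessovi.

radgessovi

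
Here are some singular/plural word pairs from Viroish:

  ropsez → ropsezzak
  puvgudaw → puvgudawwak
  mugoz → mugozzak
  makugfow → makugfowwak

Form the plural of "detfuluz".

Every pair shown (ropsez → ropsezzak, puvgudaw → puvgudawwak, mugoz → mugozzak, …) follows the same rule: double the final consonant and add -ak.
So detfuluz → detfuluzzak.

detfuluzzak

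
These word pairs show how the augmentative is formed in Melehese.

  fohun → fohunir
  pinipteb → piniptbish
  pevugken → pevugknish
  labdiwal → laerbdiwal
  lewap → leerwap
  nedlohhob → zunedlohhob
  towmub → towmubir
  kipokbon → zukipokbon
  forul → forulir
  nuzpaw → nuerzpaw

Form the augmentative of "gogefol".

zugogefol

fohun and kipokbon both end in -n yet inflect differently (fohunir, zukipokbon), so the final letter is not what conditions the rule; the last vowel is.
"gogefol" has last vowel 'o'. The stems whose last vowel is 'o' (kipokbon → zukipokbon, nedlohhob → zunedlohhob) add the prefix zu-.
The other patterns: stems whose last vowel is 'u' add -ir; stems whose last vowel is 'a' insert -er- after the first vowel; stems whose last vowel is 'e' delete the last vowel and add -ish.
So gogefol → zugogefol.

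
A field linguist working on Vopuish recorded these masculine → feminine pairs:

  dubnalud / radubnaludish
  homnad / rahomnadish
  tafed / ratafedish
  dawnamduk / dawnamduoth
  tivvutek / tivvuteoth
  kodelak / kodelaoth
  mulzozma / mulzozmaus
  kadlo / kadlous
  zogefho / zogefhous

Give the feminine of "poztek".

dubnalud and dawnamduk both have last vowel 'u' yet inflect differently (radubnaludish, dawnamduoth), so the last vowel is not what conditions the rule; the final letter is.
"poztek" ends in -k. The stems ending in -k (dawnamduk → dawnamduoth, tivvutek → tivvuteoth, kodelak → kodelaoth) drop the final letter and add -oth.
So poztek → pozteoth.

pozteoth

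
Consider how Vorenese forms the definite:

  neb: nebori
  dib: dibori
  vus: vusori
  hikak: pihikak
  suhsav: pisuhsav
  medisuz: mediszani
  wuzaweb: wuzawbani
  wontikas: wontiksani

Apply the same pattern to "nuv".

neb and wuzaweb both end in -b yet inflect differently (nebori, wuzawbani), so the final letter is not what conditions the rule; the number of vowels is.
"nuv" has 1 vowel. The stems with 1 vowel (neb → nebori, dib → dibori, vus → vusori) add -ori.
The other patterns: stems with 2 vowels add the prefix pi-; stems with 3 vowels delete the last vowel and add -ani.
So nuv → nuvori.

nuvori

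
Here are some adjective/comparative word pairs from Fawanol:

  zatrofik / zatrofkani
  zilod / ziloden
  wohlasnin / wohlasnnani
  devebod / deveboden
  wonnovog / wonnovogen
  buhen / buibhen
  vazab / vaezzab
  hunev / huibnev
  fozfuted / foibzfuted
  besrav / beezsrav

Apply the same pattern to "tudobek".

wohlasnin and buhen both end in -n yet inflect differently (wohlasnnani, buibhen), so the final letter is not what conditions the rule; the last vowel is.
"tudobek" has last vowel 'e'. The stems whose last vowel is 'e' (buhen → buibhen, fozfuted → foibzfuted, hunev → huibnev) insert -ib- after the first vowel.
The other patterns: stems whose last vowel is 'i' delete the last vowel and add -ani; stems whose last vowel is 'a' insert -ez- after the first vowel; stems whose last vowel is 'o' add -en.
So tudobek → tuibdobek.

tuibdobek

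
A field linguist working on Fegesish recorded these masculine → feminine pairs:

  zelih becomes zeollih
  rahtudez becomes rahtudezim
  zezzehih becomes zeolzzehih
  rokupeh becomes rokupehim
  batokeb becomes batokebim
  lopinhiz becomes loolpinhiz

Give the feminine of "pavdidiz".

paolvdidiz

zelih and rokupeh both end in -h yet inflect differently (zeollih, rokupehim), so the final letter is not what conditions the rule; the last vowel is.
"pavdidiz" has last vowel 'i'. The stems whose last vowel is 'i' (zelih → zeollih, zezzehih → zeolzzehih, lopinhiz → loolpinhiz) insert -ol- after the first vowel.
So pavdidiz → paolvdidiz.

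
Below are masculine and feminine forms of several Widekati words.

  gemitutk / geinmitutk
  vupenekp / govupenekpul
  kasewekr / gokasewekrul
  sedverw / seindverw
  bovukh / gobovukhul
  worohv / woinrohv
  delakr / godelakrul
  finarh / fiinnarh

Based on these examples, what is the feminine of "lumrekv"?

golumrekvul

"lumrekv" has second-to-last letter 'k'. The stems whose second-to-last letter is 'k' (vupenekp → govupenekpul, delakr → godelakrul, bovukh → gobovukhul) add go- … -ul around the stem.
The other pattern: stems whose second-to-last letter is 'h', 'r' or 't' insert -in- after the first vowel.
So lumrekv → golumrekvul.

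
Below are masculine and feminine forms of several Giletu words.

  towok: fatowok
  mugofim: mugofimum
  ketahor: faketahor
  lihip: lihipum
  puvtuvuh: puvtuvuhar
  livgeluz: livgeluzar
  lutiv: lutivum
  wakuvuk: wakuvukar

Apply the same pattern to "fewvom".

wakuvuk and towok both end in -k yet inflect differently (wakuvukar, fatowok), so the final letter is not what conditions the rule; the last vowel is.
"fewvom" has last vowel 'o'. The stems whose last vowel is 'o' (towok → fatowok, ketahor → faketahor) add the prefix fa-.
So fewvom → fafewvom.

fafewvom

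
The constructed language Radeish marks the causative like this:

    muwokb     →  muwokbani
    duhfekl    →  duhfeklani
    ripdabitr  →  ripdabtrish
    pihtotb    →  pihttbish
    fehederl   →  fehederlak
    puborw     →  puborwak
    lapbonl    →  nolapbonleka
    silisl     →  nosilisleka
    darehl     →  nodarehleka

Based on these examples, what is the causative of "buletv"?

"buletv" has second-to-last letter 't'. The stems whose second-to-last letter is 't' (ripdabitr → ripdabtrish, pihtotb → pihttbish) delete the last vowel and add -ish.
So buletv → bultvish.

bultvish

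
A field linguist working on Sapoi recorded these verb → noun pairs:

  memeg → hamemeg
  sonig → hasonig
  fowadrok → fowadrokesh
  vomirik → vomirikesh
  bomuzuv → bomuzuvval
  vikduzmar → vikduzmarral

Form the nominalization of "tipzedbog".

"tipzedbog" ends in -g. The stems ending in -g (memeg → hamemeg, sonig → hasonig) add the prefix ha-.
The other patterns: stems ending in -k add -esh; stems ending in -r or -v double the final consonant and add -al.
So tipzedbog → hatipzedbog.

hatipzedbog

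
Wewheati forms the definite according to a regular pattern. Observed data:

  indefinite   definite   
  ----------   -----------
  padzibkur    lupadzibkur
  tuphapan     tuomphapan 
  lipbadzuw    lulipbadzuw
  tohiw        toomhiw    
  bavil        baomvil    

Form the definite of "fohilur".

lipbadzuw and tohiw both end in -w yet inflect differently (lulipbadzuw, toomhiw), so the final letter is not what conditions the rule; the last vowel is.
"fohilur" has last vowel 'u'. The stems whose last vowel is 'u' (lipbadzuw → lulipbadzuw, padzibkur → lupadzibkur) add the prefix lu-.
The other pattern: stems whose last vowel is 'a' or 'i' insert -om- after the first vowel.
So fohilur → lufohilur.

lufohilur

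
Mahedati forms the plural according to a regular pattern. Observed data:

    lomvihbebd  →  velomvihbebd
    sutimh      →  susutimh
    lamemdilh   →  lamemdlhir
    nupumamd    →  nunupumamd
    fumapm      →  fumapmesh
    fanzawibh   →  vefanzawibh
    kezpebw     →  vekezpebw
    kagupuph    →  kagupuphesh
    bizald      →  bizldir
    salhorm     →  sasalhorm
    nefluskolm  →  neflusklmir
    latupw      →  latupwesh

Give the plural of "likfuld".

"likfuld" has second-to-last letter 'l'. The stems whose second-to-last letter is 'l' (lamemdilh → lamemdlhir, nefluskolm → neflusklmir, bizald → bizldir) delete the last vowel and add -ir.
The other patterns: stems whose second-to-last letter is 'b' add the prefix ve-; stems whose second-to-last letter is 'p' add -esh; stems whose second-to-last letter is 'm' or 'r' repeat the first consonant+vowel as a prefix.
So likfuld → likfldir.

likfldir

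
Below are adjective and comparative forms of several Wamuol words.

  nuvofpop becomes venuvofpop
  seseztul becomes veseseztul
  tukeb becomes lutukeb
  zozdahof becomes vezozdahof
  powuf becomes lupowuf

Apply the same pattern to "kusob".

powuf and zozdahof both end in -f yet inflect differently (lupowuf, vezozdahof), so the final letter is not what conditions the rule; the number of vowels is.
"kusob" has 2 vowels. The stems with 2 vowels (tukeb → lutukeb, powuf → lupowuf) add the prefix lu-.
The other pattern: stems with 3 vowels add the prefix ve-.
So kusob → lukusob.

lukusob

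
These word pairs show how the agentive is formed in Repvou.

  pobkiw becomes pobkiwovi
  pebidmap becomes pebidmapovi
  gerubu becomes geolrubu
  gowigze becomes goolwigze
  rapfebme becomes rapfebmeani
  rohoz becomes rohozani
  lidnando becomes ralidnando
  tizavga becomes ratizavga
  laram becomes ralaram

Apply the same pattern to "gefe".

geolfe

gowigze and rapfebme both end in -e yet inflect differently (goolwigze, rapfebmeani), so the final letter is not what conditions the rule; the first letter is.
"gefe" begins with g-. The stems beginning with g- (gerubu → geolrubu, gowigze → goolwigze) insert -ol- after the first vowel.
So gefe → geolfe.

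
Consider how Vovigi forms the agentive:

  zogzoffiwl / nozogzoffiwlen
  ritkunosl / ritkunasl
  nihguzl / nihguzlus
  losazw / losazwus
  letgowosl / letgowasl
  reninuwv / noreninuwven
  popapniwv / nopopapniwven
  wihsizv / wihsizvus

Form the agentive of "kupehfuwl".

nokupehfuwlen

letgowosl and nihguzl both end in -l yet inflect differently (letgowasl, nihguzlus), so the final letter is not what conditions the rule; the second-to-last letter is.
"kupehfuwl" has second-to-last letter 'w'. The stems whose second-to-last letter is 'w' (zogzoffiwl → nozogzoffiwlen, reninuwv → noreninuwven, popapniwv → nopopapniwven) add no- … -en around the stem.
So kupehfuwl → nokupehfuwlen.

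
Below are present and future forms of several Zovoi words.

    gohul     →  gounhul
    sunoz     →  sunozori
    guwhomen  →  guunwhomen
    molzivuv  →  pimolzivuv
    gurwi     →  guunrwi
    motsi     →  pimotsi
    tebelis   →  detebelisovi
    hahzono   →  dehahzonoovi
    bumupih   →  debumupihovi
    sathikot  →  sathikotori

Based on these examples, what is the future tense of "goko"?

"goko" begins with g-. The stems beginning with g- (gurwi → guunrwi, gohul → gounhul, guwhomen → guunwhomen) insert -un- after the first vowel.
The other patterns: stems beginning with s- add -ori; stems beginning with m- add the prefix pi-; stems beginning with b-, h- or t- add de- … -ovi around the stem.
So goko → gounko.

gounko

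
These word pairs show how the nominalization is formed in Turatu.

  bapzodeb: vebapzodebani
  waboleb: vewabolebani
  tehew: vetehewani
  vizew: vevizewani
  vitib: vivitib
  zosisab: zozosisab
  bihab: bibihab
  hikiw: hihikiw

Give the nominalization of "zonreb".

vezonrebani

bapzodeb and vitib both end in -b yet inflect differently (vebapzodebani, vivitib), so the final letter is not what conditions the rule; the last vowel is.
"zonreb" has last vowel 'e'. The stems whose last vowel is 'e' (bapzodeb → vebapzodebani, waboleb → vewabolebani, tehew → vetehewani) add ve- … -ani around the stem.
So zonreb → vezonrebani.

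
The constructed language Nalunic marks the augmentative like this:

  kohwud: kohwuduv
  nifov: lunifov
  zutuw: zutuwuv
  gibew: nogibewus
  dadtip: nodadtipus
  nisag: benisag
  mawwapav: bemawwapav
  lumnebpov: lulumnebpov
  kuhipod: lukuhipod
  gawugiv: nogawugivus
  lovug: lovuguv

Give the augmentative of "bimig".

lovug and nisag both end in -g yet inflect differently (lovuguv, benisag), so the final letter is not what conditions the rule; the last vowel is.
"bimig" has last vowel 'i'. The stems whose last vowel is 'i' (dadtip → nodadtipus, gawugiv → nogawugivus) add no- … -us around the stem.
The other patterns: stems whose last vowel is 'u' add -uv; stems whose last vowel is 'a' add the prefix be-; stems whose last vowel is 'o' add the prefix lu-.
So bimig → nobimigus.

nobimigus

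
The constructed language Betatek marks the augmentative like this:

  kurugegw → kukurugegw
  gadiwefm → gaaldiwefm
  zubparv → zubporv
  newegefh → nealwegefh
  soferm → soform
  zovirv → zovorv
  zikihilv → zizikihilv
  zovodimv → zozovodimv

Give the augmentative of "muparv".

soferm and gadiwefm both end in -m yet inflect differently (soform, gaaldiwefm), so the final letter is not what conditions the rule; the second-to-last letter is.
"muparv" has second-to-last letter 'r'. The stems whose second-to-last letter is 'r' (soferm → soform, zubparv → zubporv, zovirv → zovorv) change the last vowel to 'o'.
So muparv → muporv.

muporv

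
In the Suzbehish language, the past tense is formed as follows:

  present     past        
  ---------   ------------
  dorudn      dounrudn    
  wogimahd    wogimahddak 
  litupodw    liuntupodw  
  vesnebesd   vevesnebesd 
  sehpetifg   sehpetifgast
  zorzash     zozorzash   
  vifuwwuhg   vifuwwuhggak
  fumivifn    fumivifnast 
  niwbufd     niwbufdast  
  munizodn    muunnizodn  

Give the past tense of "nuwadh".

munizodn and fumivifn both end in -n yet inflect differently (muunnizodn, fumivifnast), so the final letter is not what conditions the rule; the second-to-last letter is.
"nuwadh" has second-to-last letter 'd'. The stems whose second-to-last letter is 'd' (litupodw → liuntupodw, munizodn → muunnizodn, dorudn → dounrudn) insert -un- after the first vowel.
So nuwadh → nuunwadh.

nuunwadh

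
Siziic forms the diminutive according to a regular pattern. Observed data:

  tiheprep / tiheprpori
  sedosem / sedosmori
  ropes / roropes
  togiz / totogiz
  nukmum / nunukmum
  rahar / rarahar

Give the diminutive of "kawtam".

sedosem and nukmum both end in -m yet inflect differently (sedosmori, nunukmum), so the final letter is not what conditions the rule; the number of vowels is.
"kawtam" has 2 vowels. The stems with 2 vowels (ropes → roropes, togiz → totogiz, nukmum → nunukmum) repeat the first consonant+vowel as a prefix.
So kawtam → kakawtam.

kakawtam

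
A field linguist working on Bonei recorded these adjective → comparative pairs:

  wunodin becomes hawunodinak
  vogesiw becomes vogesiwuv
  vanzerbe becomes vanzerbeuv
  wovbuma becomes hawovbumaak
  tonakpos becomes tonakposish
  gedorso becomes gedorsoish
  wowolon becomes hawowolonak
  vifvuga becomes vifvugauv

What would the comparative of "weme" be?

"weme" begins with w-. The stems beginning with w- (wowolon → hawowolonak, wovbuma → hawovbumaak, wunodin → hawunodinak) add ha- … -ak around the stem.
The other patterns: stems beginning with v- add -uv; stems beginning with g- or t- add -ish.
So weme → hawemeak.

hawemeak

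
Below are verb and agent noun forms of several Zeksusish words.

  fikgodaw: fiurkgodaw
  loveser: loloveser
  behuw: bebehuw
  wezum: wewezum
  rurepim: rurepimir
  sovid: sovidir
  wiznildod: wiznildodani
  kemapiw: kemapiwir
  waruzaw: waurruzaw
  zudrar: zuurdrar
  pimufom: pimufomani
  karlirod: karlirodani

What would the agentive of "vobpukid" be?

wiznildod and sovid both end in -d yet inflect differently (wiznildodani, sovidir), so the final letter is not what conditions the rule; the last vowel is.
"vobpukid" has last vowel 'i'. The stems whose last vowel is 'i' (sovid → sovidir, kemapiw → kemapiwir, rurepim → rurepimir) add -ir.
The other patterns: stems whose last vowel is 'o' add -ani; stems whose last vowel is 'a' insert -ur- after the first vowel; stems whose last vowel is 'e' or 'u' repeat the first consonant+vowel as a prefix.
So vobpukid → vobpukidir.

vobpukidir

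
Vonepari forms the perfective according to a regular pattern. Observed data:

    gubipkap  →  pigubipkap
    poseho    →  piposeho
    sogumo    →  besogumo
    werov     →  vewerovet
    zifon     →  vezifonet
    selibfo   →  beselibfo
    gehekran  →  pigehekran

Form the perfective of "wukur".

vewukuret

"wukur" begins with w-. The one such stem in the data (werov → vewerovet) adds ve- … -et around the stem, so the same rule applies.
So wukur → vewukuret.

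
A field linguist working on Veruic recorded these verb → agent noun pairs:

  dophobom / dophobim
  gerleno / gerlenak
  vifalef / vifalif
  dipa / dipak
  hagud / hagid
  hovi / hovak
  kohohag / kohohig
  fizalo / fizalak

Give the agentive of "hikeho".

dophobom and fizalo both have last vowel 'o' yet inflect differently (dophobim, fizalak), so the last vowel is not what conditions the rule; whether the stem ends in a vowel or a consonant is.
"hikeho" ends in a vowel. The stems ending in a vowel (fizalo → fizalak, hovi → hovak, dipa → dipak) drop the final letter and add -ak.
So hikeho → hikehak.

hikehak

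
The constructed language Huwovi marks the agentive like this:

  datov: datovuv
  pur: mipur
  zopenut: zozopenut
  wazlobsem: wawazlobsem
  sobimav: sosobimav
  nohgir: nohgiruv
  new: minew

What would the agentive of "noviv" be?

"noviv" has 2 vowels. The stems with 2 vowels (datov → datovuv, nohgir → nohgiruv) add -uv.
So noviv → novivuv.

novivuv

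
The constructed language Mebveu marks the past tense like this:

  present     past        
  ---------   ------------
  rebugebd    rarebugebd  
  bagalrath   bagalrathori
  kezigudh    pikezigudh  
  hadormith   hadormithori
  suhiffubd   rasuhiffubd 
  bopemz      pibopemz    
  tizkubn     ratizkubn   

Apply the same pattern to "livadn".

bagalrath and kezigudh both end in -h yet inflect differently (bagalrathori, pikezigudh), so the final letter is not what conditions the rule; the second-to-last letter is.
"livadn" has second-to-last letter 'd'. The one such stem in the data (kezigudh → pikezigudh) adds the prefix pi-, so the same rule applies.
So livadn → pilivadn.

pilivadn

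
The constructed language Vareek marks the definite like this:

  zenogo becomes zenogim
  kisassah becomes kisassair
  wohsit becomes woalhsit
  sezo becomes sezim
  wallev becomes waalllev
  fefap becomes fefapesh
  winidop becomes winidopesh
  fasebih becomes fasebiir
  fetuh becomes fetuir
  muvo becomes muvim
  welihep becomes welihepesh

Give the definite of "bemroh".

bemroir

kisassah and fefap both have last vowel 'a' yet inflect differently (kisassair, fefapesh), so the last vowel is not what conditions the rule; the final letter is.
"bemroh" ends in -h. The stems ending in -h (fetuh → fetuir, fasebih → fasebiir, kisassah → kisassair) drop the final letter and add -ir.
So bemroh → bemroir.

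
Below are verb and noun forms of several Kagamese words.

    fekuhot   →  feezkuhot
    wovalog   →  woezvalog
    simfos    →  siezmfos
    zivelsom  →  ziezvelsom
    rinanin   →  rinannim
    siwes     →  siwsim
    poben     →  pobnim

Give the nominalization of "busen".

busnim

simfos and siwes both end in -s yet inflect differently (siezmfos, siwsim), so the final letter is not what conditions the rule; the last vowel is.
"busen" has last vowel 'e'. The stems whose last vowel is 'e' (siwes → siwsim, poben → pobnim) delete the last vowel and add -im.
So busen → busnim.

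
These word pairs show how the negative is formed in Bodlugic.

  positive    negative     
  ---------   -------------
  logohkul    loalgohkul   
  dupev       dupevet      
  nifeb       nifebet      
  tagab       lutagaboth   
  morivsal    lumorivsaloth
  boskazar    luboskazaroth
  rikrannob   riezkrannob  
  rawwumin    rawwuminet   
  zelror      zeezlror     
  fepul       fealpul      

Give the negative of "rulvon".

ruezlvon

zelror and boskazar both end in -r yet inflect differently (zeezlror, luboskazaroth), so the final letter is not what conditions the rule; the last vowel is.
"rulvon" has last vowel 'o'. The stems whose last vowel is 'o' (zelror → zeezlror, rikrannob → riezkrannob) insert -ez- after the first vowel.
So rulvon → ruezlvon.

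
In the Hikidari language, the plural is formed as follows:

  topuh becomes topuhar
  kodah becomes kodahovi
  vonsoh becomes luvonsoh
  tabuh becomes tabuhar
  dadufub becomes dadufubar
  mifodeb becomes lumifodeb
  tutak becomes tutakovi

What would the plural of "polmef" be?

lupolmef

topuh and kodah both end in -h yet inflect differently (topuhar, kodahovi), so the final letter is not what conditions the rule; the last vowel is.
"polmef" has last vowel 'e'. The one such stem in the data (mifodeb → lumifodeb) adds the prefix lu-, so the same rule applies.
The other patterns: stems whose last vowel is 'u' add -ar; stems whose last vowel is 'a' add -ovi.
So polmef → lupolmef.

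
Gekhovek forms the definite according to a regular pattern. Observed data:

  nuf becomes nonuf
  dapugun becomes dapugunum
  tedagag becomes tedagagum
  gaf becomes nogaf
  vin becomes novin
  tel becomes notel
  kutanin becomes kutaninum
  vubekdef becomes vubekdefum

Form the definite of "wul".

kutanin and vin both end in -n yet inflect differently (kutaninum, novin), so the final letter is not what conditions the rule; the number of vowels is.
"wul" has 1 vowel. The stems with 1 vowel (vin → novin, tel → notel, nuf → nonuf) add the prefix no-.
So wul → nowul.

nowul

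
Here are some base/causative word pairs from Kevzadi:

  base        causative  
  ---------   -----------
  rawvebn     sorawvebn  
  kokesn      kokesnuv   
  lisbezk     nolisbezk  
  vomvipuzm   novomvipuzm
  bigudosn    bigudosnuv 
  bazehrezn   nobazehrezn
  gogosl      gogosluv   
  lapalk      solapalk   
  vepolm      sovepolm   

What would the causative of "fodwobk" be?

sofodwobk

kokesn and bazehrezn both end in -n yet inflect differently (kokesnuv, nobazehrezn), so the final letter is not what conditions the rule; the second-to-last letter is.
"fodwobk" has second-to-last letter 'b'. The one such stem in the data (rawvebn → sorawvebn) adds the prefix so-, so the same rule applies.
So fodwobk → sofodwobk.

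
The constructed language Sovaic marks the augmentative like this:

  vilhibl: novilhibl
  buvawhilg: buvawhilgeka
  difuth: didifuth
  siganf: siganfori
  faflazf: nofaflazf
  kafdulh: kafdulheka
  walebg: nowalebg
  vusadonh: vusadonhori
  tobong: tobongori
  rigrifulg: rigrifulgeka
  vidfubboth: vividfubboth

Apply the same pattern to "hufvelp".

"hufvelp" has second-to-last letter 'l'. The stems whose second-to-last letter is 'l' (buvawhilg → buvawhilgeka, kafdulh → kafdulheka, rigrifulg → rigrifulgeka) add -eka.
The other patterns: stems whose second-to-last letter is 'n' add -ori; stems whose second-to-last letter is 't' repeat the first consonant+vowel as a prefix; stems whose second-to-last letter is 'b' or 'z' add the prefix no-.
So hufvelp → hufvelpeka.

hufvelpeka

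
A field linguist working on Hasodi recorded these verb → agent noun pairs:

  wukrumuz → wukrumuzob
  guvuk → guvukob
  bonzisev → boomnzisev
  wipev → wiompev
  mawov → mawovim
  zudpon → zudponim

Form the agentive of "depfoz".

"depfoz" has last vowel 'o'. The stems whose last vowel is 'o' (mawov → mawovim, zudpon → zudponim) add -im.
The other patterns: stems whose last vowel is 'u' add -ob; stems whose last vowel is 'e' insert -om- after the first vowel.
So depfoz → depfozim.

depfozim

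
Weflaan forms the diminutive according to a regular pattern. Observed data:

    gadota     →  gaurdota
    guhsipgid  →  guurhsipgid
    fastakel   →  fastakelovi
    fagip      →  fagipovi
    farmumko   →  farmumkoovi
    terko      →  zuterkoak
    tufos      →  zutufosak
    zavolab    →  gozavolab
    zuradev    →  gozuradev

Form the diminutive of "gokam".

gourkam

farmumko and terko both end in -o yet inflect differently (farmumkoovi, zuterkoak), so the final letter is not what conditions the rule; the first letter is.
"gokam" begins with g-. The stems beginning with g- (gadota → gaurdota, guhsipgid → guurhsipgid) insert -ur- after the first vowel.
The other patterns: stems beginning with f- add -ovi; stems beginning with t- add zu- … -ak around the stem; stems beginning with z- add the prefix go-.
So gokam → gourkam.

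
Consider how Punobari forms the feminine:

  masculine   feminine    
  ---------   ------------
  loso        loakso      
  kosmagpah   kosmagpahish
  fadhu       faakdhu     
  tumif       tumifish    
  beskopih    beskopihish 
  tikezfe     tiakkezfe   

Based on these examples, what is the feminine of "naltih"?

naltihish

tumif and tikezfe both begin with t- yet inflect differently (tumifish, tiakkezfe), so the first letter is not what conditions the rule; whether the stem ends in a vowel or a consonant is.
"naltih" ends in a consonant. The stems ending in a consonant (beskopih → beskopihish, tumif → tumifish, kosmagpah → kosmagpahish) add -ish.
So naltih → naltihish.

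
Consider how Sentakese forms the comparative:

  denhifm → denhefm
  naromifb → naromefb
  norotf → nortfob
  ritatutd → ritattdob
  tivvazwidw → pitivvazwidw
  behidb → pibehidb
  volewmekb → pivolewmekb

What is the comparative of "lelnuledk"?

pilelnuledk

"lelnuledk" has second-to-last letter 'd'. The stems whose second-to-last letter is 'd' (tivvazwidw → pitivvazwidw, behidb → pibehidb) add the prefix pi-.
The other patterns: stems whose second-to-last letter is 'f' change the last vowel to 'e'; stems whose second-to-last letter is 't' delete the last vowel and add -ob.
So lelnuledk → pilelnuledk.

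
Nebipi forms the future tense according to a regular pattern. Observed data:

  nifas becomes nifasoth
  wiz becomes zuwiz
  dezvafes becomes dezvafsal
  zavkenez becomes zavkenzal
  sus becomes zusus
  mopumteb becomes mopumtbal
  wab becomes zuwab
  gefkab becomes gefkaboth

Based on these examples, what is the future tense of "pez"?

zupez

wab and gefkab both end in -b yet inflect differently (zuwab, gefkaboth), so the final letter is not what conditions the rule; the number of vowels is.
"pez" has 1 vowel. The stems with 1 vowel (sus → zusus, wab → zuwab, wiz → zuwiz) add the prefix zu-.
The other patterns: stems with 2 vowels add -oth; stems with 3 vowels delete the last vowel and add -al.
So pez → zupez.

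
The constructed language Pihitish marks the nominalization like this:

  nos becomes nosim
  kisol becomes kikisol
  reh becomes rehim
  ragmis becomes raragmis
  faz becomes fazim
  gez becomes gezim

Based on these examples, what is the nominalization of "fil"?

"fil" has 1 vowel. The stems with 1 vowel (reh → rehim, faz → fazim, gez → gezim) add -im.
The other pattern: stems with 2 vowels repeat the first consonant+vowel as a prefix.
So fil → filim.

filim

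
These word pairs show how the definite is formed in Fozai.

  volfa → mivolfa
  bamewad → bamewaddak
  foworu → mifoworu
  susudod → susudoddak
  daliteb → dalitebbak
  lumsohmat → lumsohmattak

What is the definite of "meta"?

mimeta

volfa and lumsohmat both have last vowel 'a' yet inflect differently (mivolfa, lumsohmattak), so the last vowel is not what conditions the rule; whether the stem ends in a vowel or a consonant is.
"meta" ends in a vowel. The stems ending in a vowel (volfa → mivolfa, foworu → mifoworu) add the prefix mi-.
The other pattern: stems ending in a consonant double the final consonant and add -ak.
So meta → mimeta.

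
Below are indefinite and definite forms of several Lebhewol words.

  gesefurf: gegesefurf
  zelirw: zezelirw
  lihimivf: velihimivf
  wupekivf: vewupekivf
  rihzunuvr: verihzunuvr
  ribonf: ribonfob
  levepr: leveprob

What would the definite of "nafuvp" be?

venafuvp

gesefurf and lihimivf both end in -f yet inflect differently (gegesefurf, velihimivf), so the final letter is not what conditions the rule; the second-to-last letter is.
"nafuvp" has second-to-last letter 'v'. The stems whose second-to-last letter is 'v' (lihimivf → velihimivf, wupekivf → vewupekivf, rihzunuvr → verihzunuvr) add the prefix ve-.
So nafuvp → venafuvp.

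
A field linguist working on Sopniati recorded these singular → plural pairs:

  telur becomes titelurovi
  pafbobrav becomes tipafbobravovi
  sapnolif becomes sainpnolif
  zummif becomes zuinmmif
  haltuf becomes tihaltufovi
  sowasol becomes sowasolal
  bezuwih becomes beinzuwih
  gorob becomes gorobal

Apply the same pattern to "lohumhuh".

tilohumhuhovi

sapnolif and haltuf both end in -f yet inflect differently (sainpnolif, tihaltufovi), so the final letter is not what conditions the rule; the last vowel is.
"lohumhuh" has last vowel 'u'. The stems whose last vowel is 'u' (haltuf → tihaltufovi, telur → titelurovi) add ti- … -ovi around the stem.
The other patterns: stems whose last vowel is 'i' insert -in- after the first vowel; stems whose last vowel is 'o' add -al.
So lohumhuh → tilohumhuhovi.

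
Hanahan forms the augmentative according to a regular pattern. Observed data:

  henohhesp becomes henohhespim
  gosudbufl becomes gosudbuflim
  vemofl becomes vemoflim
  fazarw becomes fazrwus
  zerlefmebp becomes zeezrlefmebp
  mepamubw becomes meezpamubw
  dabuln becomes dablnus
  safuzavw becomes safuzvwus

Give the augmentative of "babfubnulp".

babfubnlpus

zerlefmebp and henohhesp both end in -p yet inflect differently (zeezrlefmebp, henohhespim), so the final letter is not what conditions the rule; the second-to-last letter is.
"babfubnulp" has second-to-last letter 'l'. The one such stem in the data (dabuln → dablnus) deletes the last vowel and adds -us (as do safuzavw, fazarw), so the same rule applies.
The other patterns: stems whose second-to-last letter is 'b' insert -ez- after the first vowel; stems whose second-to-last letter is 'f' or 's' add -im.
So babfubnulp → babfubnlpus.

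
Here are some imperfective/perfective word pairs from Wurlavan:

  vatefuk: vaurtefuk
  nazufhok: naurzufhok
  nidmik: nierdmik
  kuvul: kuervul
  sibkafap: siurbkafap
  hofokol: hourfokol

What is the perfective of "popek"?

poerpek

"popek" has 2 vowels. The stems with 2 vowels (nidmik → nierdmik, kuvul → kuervul) insert -er- after the first vowel.
So popek → poerpek.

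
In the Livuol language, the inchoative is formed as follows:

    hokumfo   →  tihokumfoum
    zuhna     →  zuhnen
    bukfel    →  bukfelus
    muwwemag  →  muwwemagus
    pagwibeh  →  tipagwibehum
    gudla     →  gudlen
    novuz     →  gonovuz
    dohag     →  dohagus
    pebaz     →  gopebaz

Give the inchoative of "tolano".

muwwemag and pebaz both have last vowel 'a' yet inflect differently (muwwemagus, gopebaz), so the last vowel is not what conditions the rule; the final letter is.
"tolano" ends in -o. The one such stem in the data (hokumfo → tihokumfoum) adds ti- … -um around the stem, so the same rule applies.
The other patterns: stems ending in -g or -l add -us; stems ending in -z add the prefix go-; stems ending in -a drop the final letter and add -en.
So tolano → titolanoum.

titolanoum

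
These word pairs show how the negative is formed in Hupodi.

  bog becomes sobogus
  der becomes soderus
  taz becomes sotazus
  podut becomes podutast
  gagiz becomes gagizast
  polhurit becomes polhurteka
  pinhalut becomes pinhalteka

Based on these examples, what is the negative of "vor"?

taz and gagiz both end in -z yet inflect differently (sotazus, gagizast), so the final letter is not what conditions the rule; the number of vowels is.
"vor" has 1 vowel. The stems with 1 vowel (bog → sobogus, der → soderus, taz → sotazus) add so- … -us around the stem.
The other patterns: stems with 2 vowels add -ast; stems with 3 vowels delete the last vowel and add -eka.
So vor → sovorus.

sovorus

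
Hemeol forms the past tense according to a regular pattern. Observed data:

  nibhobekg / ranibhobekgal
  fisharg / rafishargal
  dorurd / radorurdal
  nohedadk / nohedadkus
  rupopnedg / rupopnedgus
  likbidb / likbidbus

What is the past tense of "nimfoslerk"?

rupopnedg and nibhobekg both end in -g yet inflect differently (rupopnedgus, ranibhobekgal), so the final letter is not what conditions the rule; the second-to-last letter is.
"nimfoslerk" has second-to-last letter 'r'. The stems whose second-to-last letter is 'r' (fisharg → rafishargal, dorurd → radorurdal) add ra- … -al around the stem.
So nimfoslerk → ranimfoslerkal.

ranimfoslerkal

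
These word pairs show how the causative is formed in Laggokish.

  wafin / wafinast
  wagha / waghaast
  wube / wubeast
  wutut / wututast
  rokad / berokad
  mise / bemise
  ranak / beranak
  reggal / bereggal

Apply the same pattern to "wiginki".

wube and mise both end in -e yet inflect differently (wubeast, bemise), so the final letter is not what conditions the rule; the first letter is.
"wiginki" begins with w-. The stems beginning with w- (wafin → wafinast, wagha → waghaast, wube → wubeast) add -ast.
So wiginki → wiginkiast.

wiginkiast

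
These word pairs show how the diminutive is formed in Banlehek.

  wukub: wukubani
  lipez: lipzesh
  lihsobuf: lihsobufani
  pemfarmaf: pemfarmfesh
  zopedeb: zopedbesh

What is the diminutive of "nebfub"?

nebfubani

"nebfub" has last vowel 'u'. The stems whose last vowel is 'u' (wukub → wukubani, lihsobuf → lihsobufani) add -ani.
The other pattern: stems whose last vowel is 'a' or 'e' delete the last vowel and add -esh.
So nebfub → nebfubani.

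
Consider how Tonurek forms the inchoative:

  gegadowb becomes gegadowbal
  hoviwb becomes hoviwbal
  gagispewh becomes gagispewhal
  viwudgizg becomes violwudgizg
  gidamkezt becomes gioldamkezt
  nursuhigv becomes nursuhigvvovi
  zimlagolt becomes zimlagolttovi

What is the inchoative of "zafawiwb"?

gidamkezt and zimlagolt both end in -t yet inflect differently (gioldamkezt, zimlagolttovi), so the final letter is not what conditions the rule; the second-to-last letter is.
"zafawiwb" has second-to-last letter 'w'. The stems whose second-to-last letter is 'w' (gegadowb → gegadowbal, hoviwb → hoviwbal, gagispewh → gagispewhal) add -al.
So zafawiwb → zafawiwbal.

zafawiwbal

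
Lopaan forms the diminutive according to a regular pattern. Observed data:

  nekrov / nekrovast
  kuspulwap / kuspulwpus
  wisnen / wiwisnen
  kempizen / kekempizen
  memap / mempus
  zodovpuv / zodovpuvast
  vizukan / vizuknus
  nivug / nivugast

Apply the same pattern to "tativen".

wisnen and vizukan both end in -n yet inflect differently (wiwisnen, vizuknus), so the final letter is not what conditions the rule; the last vowel is.
"tativen" has last vowel 'e'. The stems whose last vowel is 'e' (wisnen → wiwisnen, kempizen → kekempizen) repeat the first consonant+vowel as a prefix.
The other patterns: stems whose last vowel is 'a' delete the last vowel and add -us; stems whose last vowel is 'o' or 'u' add -ast.
So tativen → tatativen.

tatativen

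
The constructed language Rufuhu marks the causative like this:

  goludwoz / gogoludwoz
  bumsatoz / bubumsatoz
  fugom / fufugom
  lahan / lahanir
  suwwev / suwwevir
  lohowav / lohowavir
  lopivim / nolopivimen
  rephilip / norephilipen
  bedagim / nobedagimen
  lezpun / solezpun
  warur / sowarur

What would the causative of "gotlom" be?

fugom and lopivim both end in -m yet inflect differently (fufugom, nolopivimen), so the final letter is not what conditions the rule; the last vowel is.
"gotlom" has last vowel 'o'. The stems whose last vowel is 'o' (goludwoz → gogoludwoz, bumsatoz → bubumsatoz, fugom → fufugom) repeat the first consonant+vowel as a prefix.
The other patterns: stems whose last vowel is 'a' or 'e' add -ir; stems whose last vowel is 'i' add no- … -en around the stem; stems whose last vowel is 'u' add the prefix so-.
So gotlom → gogotlom.

gogotlom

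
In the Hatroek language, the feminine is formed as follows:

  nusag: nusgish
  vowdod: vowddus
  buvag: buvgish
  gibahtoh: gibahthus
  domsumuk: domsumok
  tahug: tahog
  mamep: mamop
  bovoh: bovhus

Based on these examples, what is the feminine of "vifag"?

vifgish

"vifag" has last vowel 'a'. The stems whose last vowel is 'a' (buvag → buvgish, nusag → nusgish) delete the last vowel and add -ish.
The other patterns: stems whose last vowel is 'e' or 'u' change the last vowel to 'o'; stems whose last vowel is 'o' delete the last vowel and add -us.
So vifag → vifgish.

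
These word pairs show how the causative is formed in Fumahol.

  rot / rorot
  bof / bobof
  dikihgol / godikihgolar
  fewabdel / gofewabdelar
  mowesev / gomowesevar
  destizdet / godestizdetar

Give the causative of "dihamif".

"dihamif" has 3 vowels. The stems with 3 vowels (dikihgol → godikihgolar, fewabdel → gofewabdelar, mowesev → gomowesevar) add go- … -ar around the stem.
The other pattern: stems with 1 vowel repeat the first consonant+vowel as a prefix.
So dihamif → godihamifar.

godihamifar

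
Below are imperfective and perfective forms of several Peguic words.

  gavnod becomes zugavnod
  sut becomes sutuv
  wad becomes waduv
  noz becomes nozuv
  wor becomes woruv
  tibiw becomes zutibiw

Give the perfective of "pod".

poduv

wad and gavnod both end in -d yet inflect differently (waduv, zugavnod), so the final letter is not what conditions the rule; the number of vowels is.
"pod" has 1 vowel. The stems with 1 vowel (sut → sutuv, noz → nozuv, wor → woruv) add -uv.
So pod → poduv.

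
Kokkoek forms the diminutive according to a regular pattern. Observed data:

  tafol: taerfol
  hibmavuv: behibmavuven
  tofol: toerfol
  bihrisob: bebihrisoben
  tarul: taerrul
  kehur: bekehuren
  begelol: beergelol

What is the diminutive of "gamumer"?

begamumeren

"gamumer" ends in -r. The one such stem in the data (kehur → bekehuren) adds be- … -en around the stem, so the same rule applies.
The other pattern: stems ending in -l insert -er- after the first vowel.
So gamumer → begamumeren.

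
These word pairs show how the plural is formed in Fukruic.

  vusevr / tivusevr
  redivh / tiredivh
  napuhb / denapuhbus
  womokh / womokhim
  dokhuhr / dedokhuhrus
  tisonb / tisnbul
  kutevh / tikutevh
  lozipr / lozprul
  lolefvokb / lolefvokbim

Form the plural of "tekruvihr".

"tekruvihr" has second-to-last letter 'h'. The stems whose second-to-last letter is 'h' (napuhb → denapuhbus, dokhuhr → dedokhuhrus) add de- … -us around the stem.
The other patterns: stems whose second-to-last letter is 'v' add the prefix ti-; stems whose second-to-last letter is 'k' add -im; stems whose second-to-last letter is 'n' or 'p' delete the last vowel and add -ul.
So tekruvihr → detekruvihrus.

detekruvihrus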